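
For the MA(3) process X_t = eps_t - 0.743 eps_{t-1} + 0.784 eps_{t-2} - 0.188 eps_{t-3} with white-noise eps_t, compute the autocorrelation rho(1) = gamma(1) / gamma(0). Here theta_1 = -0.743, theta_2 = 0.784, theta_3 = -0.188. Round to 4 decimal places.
\rho(1) = -0.6689

For an MA(q) process with theta_0 = 1, the autocovariance is
  gamma(k) = sigma^2 * sum_{i=0..q-k} theta_i * theta_{i+k},
and rho(k) = gamma(k) / gamma(0). Sigma^2 cancels.
  numerator   = (1)*(-0.743) + (-0.743)*(0.784) + (0.784)*(-0.188) = -1.472904.
  denominator = (1)^2 + (-0.743)^2 + (0.784)^2 + (-0.188)^2 = 2.202049.
  rho(1) = -1.472904 / 2.202049 = -0.6689.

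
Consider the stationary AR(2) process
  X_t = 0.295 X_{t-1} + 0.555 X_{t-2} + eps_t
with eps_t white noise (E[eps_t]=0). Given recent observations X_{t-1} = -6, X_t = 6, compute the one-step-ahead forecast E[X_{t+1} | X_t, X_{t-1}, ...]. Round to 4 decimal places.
E[X_{t+1} \mid \mathcal F_t] = -1.5600

For an AR(p) model X_t = c + sum_i phi_i X_{t-i} + eps_t, the
one-step-ahead conditional mean is
  E[X_{t+1} | X_t, ...] = c + sum_i phi_i X_{t+1-i}.
Substitute known values:
  E[X_{t+1} | ...] = (0.295) * (6) + (0.555) * (-6)
                   = -1.5600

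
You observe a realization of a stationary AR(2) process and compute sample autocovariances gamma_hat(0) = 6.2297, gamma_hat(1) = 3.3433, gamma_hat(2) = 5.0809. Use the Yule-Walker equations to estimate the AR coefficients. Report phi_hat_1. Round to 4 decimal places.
\hat\phi_{1} = 0.1390

The Yule-Walker equations for an AR(p) process read, in matrix form,
  Gamma_p phi = r_p,   with   (Gamma_p)_{ij} = gamma(|i - j|),
                       (r_p)_i = gamma(i),   i,j = 1..p.
Substitute the sample gammas (Toeplitz matrix and right-hand side of size 2):
  Gamma_p = [[6.2297, 3.3433], [3.3433, 6.2297]]
  r_p     = [3.3433, 5.0809]
Written out:
  6.2297 phi_1 + 3.3433 phi_2 = 3.3433
  3.3433 phi_1 + 6.2297 phi_2 = 5.0809
Solve by Cramer's rule:
  det = gamma(0)^2 - gamma(1)^2 = (6.2297)^2 - (3.3433)^2 = 38.80916209 - 11.17765489 = 27.6315072
  phi_hat_1 = [gamma(1) gamma(0) - gamma(1) gamma(2)] / det = [(3.3433)(6.2297) - (3.3433)(5.0809)] / 27.6315072 = 3.84078304 / 27.6315072 = 0.139
  phi_hat_2 = [gamma(0) gamma(2) - gamma(1)^2] / det = [(6.2297)(5.0809) - (3.3433)^2] / 27.6315072 = 20.47482784 / 27.6315072 = 0.741
So phi_hat = [0.1390, 0.7410].
Therefore phi_hat_1 = 0.1390.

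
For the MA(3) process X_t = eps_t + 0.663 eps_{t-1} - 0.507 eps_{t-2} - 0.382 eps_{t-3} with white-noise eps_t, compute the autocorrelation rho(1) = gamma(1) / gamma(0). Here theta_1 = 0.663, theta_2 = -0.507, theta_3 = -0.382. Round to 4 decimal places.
\rho(1) = 0.2825

For an MA(q) process with theta_0 = 1, the autocovariance is
  gamma(k) = sigma^2 * sum_{i=0..q-k} theta_i * theta_{i+k},
and rho(k) = gamma(k) / gamma(0). Sigma^2 cancels.
  numerator   = (1)*(0.663) + (0.663)*(-0.507) + (-0.507)*(-0.382) = 0.520533.
  denominator = (1)^2 + (0.663)^2 + (-0.507)^2 + (-0.382)^2 = 1.842542.
  rho(1) = 0.520533 / 1.842542 = 0.2825.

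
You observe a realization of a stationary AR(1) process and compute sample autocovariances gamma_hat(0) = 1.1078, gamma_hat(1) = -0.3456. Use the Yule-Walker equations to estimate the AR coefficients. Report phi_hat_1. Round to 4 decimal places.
\hat\phi_{1} = -0.3120

The Yule-Walker equations for an AR(p) process read, in matrix form,
  Gamma_p phi = r_p,   with   (Gamma_p)_{ij} = gamma(|i - j|),
                       (r_p)_i = gamma(i),   i,j = 1..p.
Substitute the sample gammas (Toeplitz matrix and right-hand side of size 1):
  Gamma_p = [[1.1078]]
  r_p     = [-0.3456]
With p = 1 this is the single equation gamma(0) phi_1 = gamma(1):
  phi_hat_1 = gamma(1) / gamma(0) = -0.3456 / 1.1078 = -0.3120.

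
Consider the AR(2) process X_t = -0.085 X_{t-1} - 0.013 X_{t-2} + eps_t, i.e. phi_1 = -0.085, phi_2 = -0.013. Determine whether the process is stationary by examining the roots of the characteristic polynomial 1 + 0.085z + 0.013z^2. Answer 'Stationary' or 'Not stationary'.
\text{Stationary}

The AR(p) characteristic polynomial is P(z) = 1 + 0.085z + 0.013z^2.
Stationarity requires all roots to lie outside the unit circle, i.e. |z| > 1 for every root.
Set 1 + (0.085) z + (0.013) z^2 = 0, i.e. a z^2 + b z + c = 0 with a = 0.013, b = 0.085, c = 1.
Discriminant D = b^2 - 4ac = (0.085)^2 - 4*(0.013)*1 = 0.007225 - (0.052) = -0.044775.
D < 0, so the roots are the complex-conjugate pair z = (-b +/- i sqrt(-D)) / (2a) = -3.2692 +/- 8.1385i.
For a conjugate pair |z|^2 = z * conj(z) = (product of roots) = c/a = 1/(0.013) = 76.923077, so |z| = sqrt(76.923077) = 8.7706 for both roots.
Moduli of all roots: 8.7706, 8.7706.
All moduli strictly greater than 1? Yes.
Verdict: Stationary.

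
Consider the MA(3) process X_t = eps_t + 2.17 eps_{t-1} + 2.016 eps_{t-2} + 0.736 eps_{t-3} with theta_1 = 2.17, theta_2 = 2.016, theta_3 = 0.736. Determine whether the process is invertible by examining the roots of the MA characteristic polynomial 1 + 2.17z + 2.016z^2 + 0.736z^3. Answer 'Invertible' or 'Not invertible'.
\text{Invertible}

The MA(q) characteristic polynomial is P(z) = 1 + 2.17z + 2.016z^2 + 0.736z^3.
Invertibility requires all roots to lie outside the unit circle, i.e. |z| > 1 for every root.
Degree 3: look for a simple real root z0 first, then factor out (1 - z/z0) and solve the remaining quadratic.
Testing z0 = -1.25: P(-1.25) = 1 + (2.17)(-1.25) + (2.016)(-1.25)^2 + (0.736)(-1.25)^3
  = 1 + (-2.7125) + (3.15) + (-1.4375) = 0.  So z_0 = -1.25 is a root, |z_0| = 1.25.
Divide out the factor (1 + 0.8 z) = (1 - z/z0) (since 1/z0 = -0.8):
  P(z) = (1 + 0.8 z)(1 + (1.37) z + (0.92) z^2)
  [check: z-coef 1.37 - (-0.8) = 2.17; z^2-coef 0.92 - (-0.8)(1.37) = 2.016; z^3-coef -(-0.8)(0.92) = 0.736.]
Remaining roots from the quadratic factor 1 + (1.37) z + (0.92) z^2:
  Set 1 + (1.37) z + (0.92) z^2 = 0, i.e. a z^2 + b z + c = 0 with a = 0.92, b = 1.37, c = 1.
  Discriminant D = b^2 - 4ac = (1.37)^2 - 4*(0.92)*1 = 1.8769 - (3.68) = -1.8031.
  D < 0, so the roots are the complex-conjugate pair z = (-b +/- i sqrt(-D)) / (2a) = -0.7446 +/- 0.7298i.
  For a conjugate pair |z|^2 = z * conj(z) = (product of roots) = c/a = 1/(0.92) = 1.086957, so |z| = sqrt(1.086957) = 1.0426 for both roots.
Moduli of all roots: 1.2500, 1.0426, 1.0426.
All moduli strictly greater than 1? Yes.
Verdict: Invertible.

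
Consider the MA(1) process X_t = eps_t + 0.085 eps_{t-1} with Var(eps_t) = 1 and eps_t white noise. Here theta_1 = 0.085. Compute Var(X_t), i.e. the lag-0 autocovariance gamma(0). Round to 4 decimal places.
\gamma(0) = 1.0072

For an MA(q) process X_t = eps_t + sum_i theta_i eps_{t-i} with
Var(eps_t) = sigma^2, the variance is
  gamma(0) = sigma^2 * (1 + sum_i theta_i^2).
  sum_i theta_i^2 = (0.085)^2 = 0.007225.
  gamma(0) = 1 * (1 + 0.007225) = 1 * 1.007225 = 1.007225, which rounds to 1.0072.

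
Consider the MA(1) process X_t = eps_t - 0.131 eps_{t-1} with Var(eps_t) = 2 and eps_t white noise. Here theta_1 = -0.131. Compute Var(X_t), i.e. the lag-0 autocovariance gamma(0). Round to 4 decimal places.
\gamma(0) = 2.0343

For an MA(q) process X_t = eps_t + sum_i theta_i eps_{t-i} with
Var(eps_t) = sigma^2, the variance is
  gamma(0) = sigma^2 * (1 + sum_i theta_i^2).
  sum_i theta_i^2 = (-0.131)^2 = 0.017161.
  gamma(0) = 2 * (1 + 0.017161) = 2 * 1.017161 = 2.034322, which rounds to 2.0343.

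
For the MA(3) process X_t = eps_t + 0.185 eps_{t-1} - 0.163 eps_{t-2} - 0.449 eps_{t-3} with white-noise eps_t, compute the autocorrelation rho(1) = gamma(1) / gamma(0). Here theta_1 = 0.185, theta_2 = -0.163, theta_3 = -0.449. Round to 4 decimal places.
\rho(1) = 0.1806

For an MA(q) process with theta_0 = 1, the autocovariance is
  gamma(k) = sigma^2 * sum_{i=0..q-k} theta_i * theta_{i+k},
and rho(k) = gamma(k) / gamma(0). Sigma^2 cancels.
  numerator   = (1)*(0.185) + (0.185)*(-0.163) + (-0.163)*(-0.449) = 0.228032.
  denominator = (1)^2 + (0.185)^2 + (-0.163)^2 + (-0.449)^2 = 1.262395.
  rho(1) = 0.228032 / 1.262395 = 0.1806.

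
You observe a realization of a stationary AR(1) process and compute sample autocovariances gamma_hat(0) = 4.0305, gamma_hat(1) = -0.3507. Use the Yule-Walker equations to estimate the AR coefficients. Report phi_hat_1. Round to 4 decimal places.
\hat\phi_{1} = -0.0870

The Yule-Walker equations for an AR(p) process read, in matrix form,
  Gamma_p phi = r_p,   with   (Gamma_p)_{ij} = gamma(|i - j|),
                       (r_p)_i = gamma(i),   i,j = 1..p.
Substitute the sample gammas (Toeplitz matrix and right-hand side of size 1):
  Gamma_p = [[4.0305]]
  r_p     = [-0.3507]
With p = 1 this is the single equation gamma(0) phi_1 = gamma(1):
  phi_hat_1 = gamma(1) / gamma(0) = -0.3507 / 4.0305 = -0.0870.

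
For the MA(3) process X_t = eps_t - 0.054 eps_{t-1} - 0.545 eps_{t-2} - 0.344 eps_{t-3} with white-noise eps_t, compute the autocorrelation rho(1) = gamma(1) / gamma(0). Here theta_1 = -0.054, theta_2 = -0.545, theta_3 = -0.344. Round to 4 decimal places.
\rho(1) = 0.1149

For an MA(q) process with theta_0 = 1, the autocovariance is
  gamma(k) = sigma^2 * sum_{i=0..q-k} theta_i * theta_{i+k},
and rho(k) = gamma(k) / gamma(0). Sigma^2 cancels.
  numerator   = (1)*(-0.054) + (-0.054)*(-0.545) + (-0.545)*(-0.344) = 0.16291.
  denominator = (1)^2 + (-0.054)^2 + (-0.545)^2 + (-0.344)^2 = 1.418277.
  rho(1) = 0.16291 / 1.418277 = 0.1149.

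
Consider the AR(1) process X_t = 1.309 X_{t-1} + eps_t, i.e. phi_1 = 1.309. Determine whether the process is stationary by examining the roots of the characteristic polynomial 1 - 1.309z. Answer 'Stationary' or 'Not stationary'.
\text{Not stationary}

The AR(p) characteristic polynomial is P(z) = 1 - 1.309z.
Stationarity requires all roots to lie outside the unit circle, i.e. |z| > 1 for every root.
This is linear in z: 1 + (-1.309) z = 0  =>  z = -1/(-1.309) = 0.763942,  |z| = 0.763942.
Moduli of all roots: 0.7639.
All moduli strictly greater than 1? No.
Verdict: Not stationary.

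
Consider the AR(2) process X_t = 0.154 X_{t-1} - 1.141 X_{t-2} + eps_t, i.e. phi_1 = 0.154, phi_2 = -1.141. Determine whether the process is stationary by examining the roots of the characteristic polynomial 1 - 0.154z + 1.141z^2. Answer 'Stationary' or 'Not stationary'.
\text{Not stationary}

The AR(p) characteristic polynomial is P(z) = 1 - 0.154z + 1.141z^2.
Stationarity requires all roots to lie outside the unit circle, i.e. |z| > 1 for every root.
Set 1 + (-0.154) z + (1.141) z^2 = 0, i.e. a z^2 + b z + c = 0 with a = 1.141, b = -0.154, c = 1.
Discriminant D = b^2 - 4ac = (-0.154)^2 - 4*(1.141)*1 = 0.023716 - (4.564) = -4.540284.
D < 0, so the roots are the complex-conjugate pair z = (-b +/- i sqrt(-D)) / (2a) = 0.0675 +/- 0.9337i.
For a conjugate pair |z|^2 = z * conj(z) = (product of roots) = c/a = 1/(1.141) = 0.876424, so |z| = sqrt(0.876424) = 0.9362 for both roots.
Moduli of all roots: 0.9362, 0.9362.
All moduli strictly greater than 1? No.
Verdict: Not stationary.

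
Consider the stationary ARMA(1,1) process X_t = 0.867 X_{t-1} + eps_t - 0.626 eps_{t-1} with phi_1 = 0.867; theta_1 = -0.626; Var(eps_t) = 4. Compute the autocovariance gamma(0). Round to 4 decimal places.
\gamma(0) = 4.9356

Multiply the model equation by X_{t-k} and take expectations. With theta_0 = psi_0 = 1 and psi_j the MA(infinity) weights, this gives
  gamma(k) - sum_i phi_i gamma(k-i) = c_k,
  c_k = sigma^2 * sum_{j=k..q} theta_j psi_{j-k}   (c_k = 0 for k > q),
using gamma(-m) = gamma(m).
psi-weights needed (psi_j = theta_j + sum_i phi_i psi_{j-i}):
  psi_1 = theta_1 + phi_1 = -0.626 + (0.867) = 0.241
Right-hand sides:
  c_0 = sigma^2 (1 + theta_1 psi_1) = 4 * (1 + (-0.626)(0.241)) = 4 * 0.849134 = 3.396536
  c_1 = sigma^2 theta_1 = 4 * (-0.626) = -2.504
  c_2 = 0
Equations for k = 0 and k = 1 (AR order 1):
  gamma(0) = phi_1 gamma(1) + c_0
  gamma(1) = phi_1 gamma(0) + c_1
Substituting the second into the first: gamma(0) (1 - phi_1^2) = c_0 + phi_1 c_1, so
  gamma(0) = (c_0 + phi_1 c_1) / (1 - phi_1^2) = (3.396536 + (0.867)(-2.504)) / (1 - (0.867)^2) = 1.225568 / 0.248311 = 4.935617.
Therefore gamma(0) = 4.9356 (to 4 decimal places).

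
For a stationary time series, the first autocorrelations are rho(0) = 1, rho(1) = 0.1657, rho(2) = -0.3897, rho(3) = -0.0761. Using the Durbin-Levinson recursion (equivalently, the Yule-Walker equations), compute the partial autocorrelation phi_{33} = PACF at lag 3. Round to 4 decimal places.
\phi_{33} = 0.1099

The PACF at lag k is phi_{kk}, the last component of the solution
to the Yule-Walker system G_k phi = r_k where
  (G_k)_{ij} = rho(|i - j|), (r_k)_i = rho(i), i,j = 1..k.
Equivalently, Durbin-Levinson gives phi_{kk} iteratively:
  phi_{11} = rho(1)
  phi_{kk} = [rho(k) - sum_{j=1..k-1} phi_{k-1,j} rho(k-j)]
            / [1 - sum_{j=1..k-1} phi_{k-1,j} rho(j)],
  phi_{k,j} = phi_{k-1,j} - phi_{kk} phi_{k-1,k-j},  j = 1..k-1.
Step k = 1:
  phi_11 = rho(1) = 0.1657.
Step k = 2:
  phi_22 = [rho(2) - phi_11 rho(1)] / [1 - phi_11 rho(1)] = [-0.3897 - (0.1657)(0.1657)] / [1 - (0.1657)(0.1657)]
         = -0.41715649 / 0.97254351 = -0.428933.
  Update: phi_21 = phi_11 - phi_22 phi_11 = 0.1657 - (-0.428933)(0.1657) = 0.236774.
Step k = 3:
  phi_33 = [rho(3) - phi_21 rho(2) - phi_22 rho(1)] / [1 - phi_21 rho(1) - phi_22 rho(2)]
    numerator   = -0.0761 - (0.236774)(-0.3897) - (-0.428933)(0.1657) = 0.08724522
    denominator = 1 - (0.236774)(0.1657) - (-0.428933)(-0.3897) = 0.79361112
  phi_33 = 0.08724522 / 0.79361112 = 0.1099.
Therefore phi_{33} = 0.1099.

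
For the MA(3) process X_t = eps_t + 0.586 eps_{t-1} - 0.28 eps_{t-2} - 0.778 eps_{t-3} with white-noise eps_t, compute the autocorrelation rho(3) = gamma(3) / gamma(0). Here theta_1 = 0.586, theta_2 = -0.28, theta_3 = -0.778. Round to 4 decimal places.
\rho(3) = -0.3838

For an MA(q) process with theta_0 = 1, the autocovariance is
  gamma(k) = sigma^2 * sum_{i=0..q-k} theta_i * theta_{i+k},
and rho(k) = gamma(k) / gamma(0). Sigma^2 cancels.
  numerator   = (1)*(-0.778) = -0.778.
  denominator = (1)^2 + (0.586)^2 + (-0.28)^2 + (-0.778)^2 = 2.02708.
  rho(3) = -0.778 / 2.02708 = -0.3838.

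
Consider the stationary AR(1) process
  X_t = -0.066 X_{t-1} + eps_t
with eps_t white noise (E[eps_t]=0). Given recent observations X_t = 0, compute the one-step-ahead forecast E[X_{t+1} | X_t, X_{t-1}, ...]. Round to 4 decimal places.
E[X_{t+1} \mid \mathcal F_t] = 0.0000

For an AR(p) model X_t = c + sum_i phi_i X_{t-i} + eps_t, the
one-step-ahead conditional mean is
  E[X_{t+1} | X_t, ...] = c + sum_i phi_i X_{t+1-i}.
Substitute known values:
  E[X_{t+1} | ...] = (-0.066) * (0)
                   = 0.0000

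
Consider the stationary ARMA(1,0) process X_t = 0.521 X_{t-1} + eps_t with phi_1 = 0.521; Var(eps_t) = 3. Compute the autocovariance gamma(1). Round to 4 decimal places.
\gamma(1) = 2.1453

Multiply the model equation by X_{t-k} and take expectations. With theta_0 = psi_0 = 1 and psi_j the MA(infinity) weights, this gives
  gamma(k) - sum_i phi_i gamma(k-i) = c_k,
  c_k = sigma^2 * sum_{j=k..q} theta_j psi_{j-k}   (c_k = 0 for k > q),
using gamma(-m) = gamma(m).
Pure AR (q = 0): c_0 = sigma^2 = 3, c_k = 0 for k >= 1.
Equations for k = 0 and k = 1 (AR order 1):
  gamma(0) = phi_1 gamma(1) + c_0
  gamma(1) = phi_1 gamma(0) + c_1
Substituting the second into the first: gamma(0) (1 - phi_1^2) = c_0 + phi_1 c_1, so
  gamma(0) = c_0 / (1 - phi_1^2) = 3 / (1 - (0.521)^2) = 3 / 0.728559 = 4.117717.
  gamma(1) = phi_1 gamma(0) = (0.521)(4.117717) = 2.145331.
Therefore gamma(1) = 2.1453 (to 4 decimal places).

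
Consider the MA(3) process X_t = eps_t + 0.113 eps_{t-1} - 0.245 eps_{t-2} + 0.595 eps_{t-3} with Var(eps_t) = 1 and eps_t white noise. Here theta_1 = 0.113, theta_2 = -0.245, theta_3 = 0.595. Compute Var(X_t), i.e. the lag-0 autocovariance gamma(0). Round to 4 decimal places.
\gamma(0) = 1.4268

For an MA(q) process X_t = eps_t + sum_i theta_i eps_{t-i} with
Var(eps_t) = sigma^2, the variance is
  gamma(0) = sigma^2 * (1 + sum_i theta_i^2).
  sum_i theta_i^2 = (0.113)^2 + (-0.245)^2 + (0.595)^2 = 0.012769 + 0.060025 + 0.354025 = 0.426819.
  gamma(0) = 1 * (1 + 0.426819) = 1 * 1.426819 = 1.426819, which rounds to 1.4268.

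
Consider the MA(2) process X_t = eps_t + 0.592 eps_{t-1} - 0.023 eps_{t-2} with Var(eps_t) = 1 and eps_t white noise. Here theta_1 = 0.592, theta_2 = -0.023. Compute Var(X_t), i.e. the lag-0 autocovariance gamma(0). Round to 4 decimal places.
\gamma(0) = 1.3510

For an MA(q) process X_t = eps_t + sum_i theta_i eps_{t-i} with
Var(eps_t) = sigma^2, the variance is
  gamma(0) = sigma^2 * (1 + sum_i theta_i^2).
  sum_i theta_i^2 = (0.592)^2 + (-0.023)^2 = 0.350464 + 0.000529 = 0.350993.
  gamma(0) = 1 * (1 + 0.350993) = 1 * 1.350993 = 1.350993, which rounds to 1.3510.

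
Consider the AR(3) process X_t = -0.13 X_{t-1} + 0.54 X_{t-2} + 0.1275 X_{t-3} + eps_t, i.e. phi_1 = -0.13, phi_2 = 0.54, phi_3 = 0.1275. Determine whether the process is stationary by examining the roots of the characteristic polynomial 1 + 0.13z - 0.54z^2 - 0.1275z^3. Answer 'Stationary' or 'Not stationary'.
\text{Stationary}

The AR(p) characteristic polynomial is P(z) = 1 + 0.13z - 0.54z^2 - 0.1275z^3.
Stationarity requires all roots to lie outside the unit circle, i.e. |z| > 1 for every root.
Degree 3: look for a simple real root z0 first, then factor out (1 - z/z0) and solve the remaining quadratic.
Testing z0 = -4: P(-4) = 1 + (0.13)(-4) + (-0.54)(-4)^2 + (-0.1275)(-4)^3
  = 1 + (-0.52) + (-8.64) + (8.16) = 0.  So z_0 = -4 is a root, |z_0| = 4.
Divide out the factor (1 + 0.25 z) = (1 - z/z0) (since 1/z0 = -0.25):
  P(z) = (1 + 0.25 z)(1 + (-0.12) z + (-0.51) z^2)
  [check: z-coef -0.12 - (-0.25) = 0.13; z^2-coef -0.51 - (-0.25)(-0.12) = -0.54; z^3-coef -(-0.25)(-0.51) = -0.1275.]
Remaining roots from the quadratic factor 1 + (-0.12) z + (-0.51) z^2:
  Set 1 + (-0.12) z + (-0.51) z^2 = 0, i.e. a z^2 + b z + c = 0 with a = -0.51, b = -0.12, c = 1.
  Discriminant D = b^2 - 4ac = (-0.12)^2 - 4*(-0.51)*1 = 0.0144 - (-2.04) = 2.0544.
  D >= 0, so the roots are real: z = (-b +/- sqrt(D)) / (2a) = (0.12 +/- 1.433318) / (-1.02).
    z_1 = (0.12 + 1.433318) / (-1.02) = -1.5229,   |z_1| = 1.5229.
    z_2 = (0.12 - 1.433318) / (-1.02) = 1.2876,   |z_2| = 1.2876.
Moduli of all roots: 4.0000, 1.5229, 1.2876.
All moduli strictly greater than 1? Yes.
Verdict: Stationary.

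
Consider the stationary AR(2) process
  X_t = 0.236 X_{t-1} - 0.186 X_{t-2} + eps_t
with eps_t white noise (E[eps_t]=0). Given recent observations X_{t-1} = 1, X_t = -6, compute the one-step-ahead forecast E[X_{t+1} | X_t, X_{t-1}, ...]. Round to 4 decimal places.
E[X_{t+1} \mid \mathcal F_t] = -1.6020

For an AR(p) model X_t = c + sum_i phi_i X_{t-i} + eps_t, the
one-step-ahead conditional mean is
  E[X_{t+1} | X_t, ...] = c + sum_i phi_i X_{t+1-i}.
Substitute known values:
  E[X_{t+1} | ...] = (0.236) * (-6) + (-0.186) * (1)
                   = -1.6020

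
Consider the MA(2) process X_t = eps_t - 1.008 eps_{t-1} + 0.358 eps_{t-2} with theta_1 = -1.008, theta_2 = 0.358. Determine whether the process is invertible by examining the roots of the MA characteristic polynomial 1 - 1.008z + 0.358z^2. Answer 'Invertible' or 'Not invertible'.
\text{Invertible}

The MA(q) characteristic polynomial is P(z) = 1 - 1.008z + 0.358z^2.
Invertibility requires all roots to lie outside the unit circle, i.e. |z| > 1 for every root.
Set 1 + (-1.008) z + (0.358) z^2 = 0, i.e. a z^2 + b z + c = 0 with a = 0.358, b = -1.008, c = 1.
Discriminant D = b^2 - 4ac = (-1.008)^2 - 4*(0.358)*1 = 1.016064 - (1.432) = -0.415936.
D < 0, so the roots are the complex-conjugate pair z = (-b +/- i sqrt(-D)) / (2a) = 1.4078 +/- 0.9007i.
For a conjugate pair |z|^2 = z * conj(z) = (product of roots) = c/a = 1/(0.358) = 2.793296, so |z| = sqrt(2.793296) = 1.6713 for both roots.
Moduli of all roots: 1.6713, 1.6713.
All moduli strictly greater than 1? Yes.
Verdict: Invertible.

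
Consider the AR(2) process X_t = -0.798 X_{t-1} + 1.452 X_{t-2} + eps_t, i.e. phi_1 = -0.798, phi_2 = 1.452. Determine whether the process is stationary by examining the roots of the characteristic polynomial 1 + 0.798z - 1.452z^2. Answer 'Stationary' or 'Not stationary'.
\text{Not stationary}

The AR(p) characteristic polynomial is P(z) = 1 + 0.798z - 1.452z^2.
Stationarity requires all roots to lie outside the unit circle, i.e. |z| > 1 for every root.
Set 1 + (0.798) z + (-1.452) z^2 = 0, i.e. a z^2 + b z + c = 0 with a = -1.452, b = 0.798, c = 1.
Discriminant D = b^2 - 4ac = (0.798)^2 - 4*(-1.452)*1 = 0.636804 - (-5.808) = 6.444804.
D >= 0, so the roots are real: z = (-b +/- sqrt(D)) / (2a) = (-0.798 +/- 2.538662) / (-2.904).
  z_1 = (-0.798 + 2.538662) / (-2.904) = -0.5994,   |z_1| = 0.5994.
  z_2 = (-0.798 - 2.538662) / (-2.904) = 1.149,   |z_2| = 1.149.
Moduli of all roots: 0.5994, 1.1490.
All moduli strictly greater than 1? No.
Verdict: Not stationary.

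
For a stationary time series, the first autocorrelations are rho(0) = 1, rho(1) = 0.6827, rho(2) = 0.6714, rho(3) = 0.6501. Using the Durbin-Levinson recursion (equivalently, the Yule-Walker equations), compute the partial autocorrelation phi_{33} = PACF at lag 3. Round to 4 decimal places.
\phi_{33} = 0.2318

The PACF at lag k is phi_{kk}, the last component of the solution
to the Yule-Walker system G_k phi = r_k where
  (G_k)_{ij} = rho(|i - j|), (r_k)_i = rho(i), i,j = 1..k.
Equivalently, Durbin-Levinson gives phi_{kk} iteratively:
  phi_{11} = rho(1)
  phi_{kk} = [rho(k) - sum_{j=1..k-1} phi_{k-1,j} rho(k-j)]
            / [1 - sum_{j=1..k-1} phi_{k-1,j} rho(j)],
  phi_{k,j} = phi_{k-1,j} - phi_{kk} phi_{k-1,k-j},  j = 1..k-1.
Step k = 1:
  phi_11 = rho(1) = 0.6827.
Step k = 2:
  phi_22 = [rho(2) - phi_11 rho(1)] / [1 - phi_11 rho(1)] = [0.6714 - (0.6827)(0.6827)] / [1 - (0.6827)(0.6827)]
         = 0.20532071 / 0.53392071 = 0.384553.
  Update: phi_21 = phi_11 - phi_22 phi_11 = 0.6827 - (0.384553)(0.6827) = 0.420166.
Step k = 3:
  phi_33 = [rho(3) - phi_21 rho(2) - phi_22 rho(1)] / [1 - phi_21 rho(1) - phi_22 rho(2)]
    numerator   = 0.6501 - (0.420166)(0.6714) - (0.384553)(0.6827) = 0.10546648
    denominator = 1 - (0.420166)(0.6827) - (0.384553)(0.6714) = 0.45496405
  phi_33 = 0.10546648 / 0.45496405 = 0.2318.
Therefore phi_{33} = 0.2318.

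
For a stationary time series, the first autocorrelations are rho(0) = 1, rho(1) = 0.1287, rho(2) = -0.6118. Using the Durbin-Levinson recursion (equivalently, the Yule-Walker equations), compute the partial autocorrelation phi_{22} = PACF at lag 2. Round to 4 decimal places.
\phi_{22} = -0.6389

The PACF at lag k is phi_{kk}, the last component of the solution
to the Yule-Walker system G_k phi = r_k where
  (G_k)_{ij} = rho(|i - j|), (r_k)_i = rho(i), i,j = 1..k.
Equivalently, Durbin-Levinson gives phi_{kk} iteratively:
  phi_{11} = rho(1)
  phi_{kk} = [rho(k) - sum_{j=1..k-1} phi_{k-1,j} rho(k-j)]
            / [1 - sum_{j=1..k-1} phi_{k-1,j} rho(j)],
  phi_{k,j} = phi_{k-1,j} - phi_{kk} phi_{k-1,k-j},  j = 1..k-1.
Step k = 1:
  phi_11 = rho(1) = 0.1287.
Step k = 2:
  phi_22 = [rho(2) - phi_11 rho(1)] / [1 - phi_11 rho(1)] = [-0.6118 - (0.1287)(0.1287)] / [1 - (0.1287)(0.1287)]
         = -0.62836369 / 0.98343631 = -0.6389.
Therefore phi_{22} = -0.6389.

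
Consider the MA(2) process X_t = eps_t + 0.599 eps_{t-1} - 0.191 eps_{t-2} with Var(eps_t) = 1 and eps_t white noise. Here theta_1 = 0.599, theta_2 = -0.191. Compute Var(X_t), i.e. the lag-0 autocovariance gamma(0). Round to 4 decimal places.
\gamma(0) = 1.3953

For an MA(q) process X_t = eps_t + sum_i theta_i eps_{t-i} with
Var(eps_t) = sigma^2, the variance is
  gamma(0) = sigma^2 * (1 + sum_i theta_i^2).
  sum_i theta_i^2 = (0.599)^2 + (-0.191)^2 = 0.358801 + 0.036481 = 0.395282.
  gamma(0) = 1 * (1 + 0.395282) = 1 * 1.395282 = 1.395282, which rounds to 1.3953.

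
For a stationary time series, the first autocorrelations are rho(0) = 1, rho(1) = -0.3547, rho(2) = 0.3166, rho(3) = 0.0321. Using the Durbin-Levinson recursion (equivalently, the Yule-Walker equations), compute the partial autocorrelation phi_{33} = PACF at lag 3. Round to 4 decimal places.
\phi_{33} = 0.2370

The PACF at lag k is phi_{kk}, the last component of the solution
to the Yule-Walker system G_k phi = r_k where
  (G_k)_{ij} = rho(|i - j|), (r_k)_i = rho(i), i,j = 1..k.
Equivalently, Durbin-Levinson gives phi_{kk} iteratively:
  phi_{11} = rho(1)
  phi_{kk} = [rho(k) - sum_{j=1..k-1} phi_{k-1,j} rho(k-j)]
            / [1 - sum_{j=1..k-1} phi_{k-1,j} rho(j)],
  phi_{k,j} = phi_{k-1,j} - phi_{kk} phi_{k-1,k-j},  j = 1..k-1.
Step k = 1:
  phi_11 = rho(1) = -0.3547.
Step k = 2:
  phi_22 = [rho(2) - phi_11 rho(1)] / [1 - phi_11 rho(1)] = [0.3166 - (-0.3547)(-0.3547)] / [1 - (-0.3547)(-0.3547)]
         = 0.19078791 / 0.87418791 = 0.218246.
  Update: phi_21 = phi_11 - phi_22 phi_11 = -0.3547 - (0.218246)(-0.3547) = -0.277288.
Step k = 3:
  phi_33 = [rho(3) - phi_21 rho(2) - phi_22 rho(1)] / [1 - phi_21 rho(1) - phi_22 rho(2)]
    numerator   = 0.0321 - (-0.277288)(0.3166) - (0.218246)(-0.3547) = 0.19730125
    denominator = 1 - (-0.277288)(-0.3547) - (0.218246)(0.3166) = 0.83254923
  phi_33 = 0.19730125 / 0.83254923 = 0.237.
Therefore phi_{33} = 0.2370.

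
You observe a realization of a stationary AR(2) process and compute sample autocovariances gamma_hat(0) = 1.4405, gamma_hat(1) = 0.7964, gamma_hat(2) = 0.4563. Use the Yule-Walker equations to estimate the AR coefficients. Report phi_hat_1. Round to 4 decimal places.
\hat\phi_{1} = 0.5440

The Yule-Walker equations for an AR(p) process read, in matrix form,
  Gamma_p phi = r_p,   with   (Gamma_p)_{ij} = gamma(|i - j|),
                       (r_p)_i = gamma(i),   i,j = 1..p.
Substitute the sample gammas (Toeplitz matrix and right-hand side of size 2):
  Gamma_p = [[1.4405, 0.7964], [0.7964, 1.4405]]
  r_p     = [0.7964, 0.4563]
Written out:
  1.4405 phi_1 + 0.7964 phi_2 = 0.7964
  0.7964 phi_1 + 1.4405 phi_2 = 0.4563
Solve by Cramer's rule:
  det = gamma(0)^2 - gamma(1)^2 = (1.4405)^2 - (0.7964)^2 = 2.07504025 - 0.63425296 = 1.44078729
  phi_hat_1 = [gamma(1) gamma(0) - gamma(1) gamma(2)] / det = [(0.7964)(1.4405) - (0.7964)(0.4563)] / 1.44078729 = 0.78381688 / 1.44078729 = 0.544
  phi_hat_2 = [gamma(0) gamma(2) - gamma(1)^2] / det = [(1.4405)(0.4563) - (0.7964)^2] / 1.44078729 = 0.02304719 / 1.44078729 = 0.016
So phi_hat = [0.5440, 0.0160].
Therefore phi_hat_1 = 0.5440.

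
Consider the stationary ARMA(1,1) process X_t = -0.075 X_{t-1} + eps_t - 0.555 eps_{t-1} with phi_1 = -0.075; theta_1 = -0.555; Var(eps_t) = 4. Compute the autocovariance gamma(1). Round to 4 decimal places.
\gamma(1) = -2.6397

Multiply the model equation by X_{t-k} and take expectations. With theta_0 = psi_0 = 1 and psi_j the MA(infinity) weights, this gives
  gamma(k) - sum_i phi_i gamma(k-i) = c_k,
  c_k = sigma^2 * sum_{j=k..q} theta_j psi_{j-k}   (c_k = 0 for k > q),
using gamma(-m) = gamma(m).
psi-weights needed (psi_j = theta_j + sum_i phi_i psi_{j-i}):
  psi_1 = theta_1 + phi_1 = -0.555 + (-0.075) = -0.63
Right-hand sides:
  c_0 = sigma^2 (1 + theta_1 psi_1) = 4 * (1 + (-0.555)(-0.63)) = 4 * 1.34965 = 5.3986
  c_1 = sigma^2 theta_1 = 4 * (-0.555) = -2.22
  c_2 = 0
Equations for k = 0 and k = 1 (AR order 1):
  gamma(0) = phi_1 gamma(1) + c_0
  gamma(1) = phi_1 gamma(0) + c_1
Substituting the second into the first: gamma(0) (1 - phi_1^2) = c_0 + phi_1 c_1, so
  gamma(0) = (c_0 + phi_1 c_1) / (1 - phi_1^2) = (5.3986 + (-0.075)(-2.22)) / (1 - (-0.075)^2) = 5.5651 / 0.994375 = 5.596581.
  gamma(1) = phi_1 gamma(0) + c_1 = (-0.075)(5.596581) + (-2.22) = -2.639744.
Therefore gamma(1) = -2.6397 (to 4 decimal places).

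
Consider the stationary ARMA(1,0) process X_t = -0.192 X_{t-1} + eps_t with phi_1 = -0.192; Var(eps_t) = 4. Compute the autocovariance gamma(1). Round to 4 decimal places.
\gamma(1) = -0.7974

Multiply the model equation by X_{t-k} and take expectations. With theta_0 = psi_0 = 1 and psi_j the MA(infinity) weights, this gives
  gamma(k) - sum_i phi_i gamma(k-i) = c_k,
  c_k = sigma^2 * sum_{j=k..q} theta_j psi_{j-k}   (c_k = 0 for k > q),
using gamma(-m) = gamma(m).
Pure AR (q = 0): c_0 = sigma^2 = 4, c_k = 0 for k >= 1.
Equations for k = 0 and k = 1 (AR order 1):
  gamma(0) = phi_1 gamma(1) + c_0
  gamma(1) = phi_1 gamma(0) + c_1
Substituting the second into the first: gamma(0) (1 - phi_1^2) = c_0 + phi_1 c_1, so
  gamma(0) = c_0 / (1 - phi_1^2) = 4 / (1 - (-0.192)^2) = 4 / 0.963136 = 4.1531.
  gamma(1) = phi_1 gamma(0) = (-0.192)(4.1531) = -0.797395.
Therefore gamma(1) = -0.7974 (to 4 decimal places).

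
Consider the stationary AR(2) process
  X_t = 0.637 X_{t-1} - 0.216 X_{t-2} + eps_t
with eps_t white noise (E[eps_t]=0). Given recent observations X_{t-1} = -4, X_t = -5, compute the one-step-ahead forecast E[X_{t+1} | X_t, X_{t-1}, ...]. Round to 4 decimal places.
E[X_{t+1} \mid \mathcal F_t] = -2.3210

For an AR(p) model X_t = c + sum_i phi_i X_{t-i} + eps_t, the
one-step-ahead conditional mean is
  E[X_{t+1} | X_t, ...] = c + sum_i phi_i X_{t+1-i}.
Substitute known values:
  E[X_{t+1} | ...] = (0.637) * (-5) + (-0.216) * (-4)
                   = -2.3210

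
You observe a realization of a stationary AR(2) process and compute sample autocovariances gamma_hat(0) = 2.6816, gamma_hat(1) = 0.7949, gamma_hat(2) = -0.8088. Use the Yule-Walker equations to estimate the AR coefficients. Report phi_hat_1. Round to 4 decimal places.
\hat\phi_{1} = 0.4230

The Yule-Walker equations for an AR(p) process read, in matrix form,
  Gamma_p phi = r_p,   with   (Gamma_p)_{ij} = gamma(|i - j|),
                       (r_p)_i = gamma(i),   i,j = 1..p.
Substitute the sample gammas (Toeplitz matrix and right-hand side of size 2):
  Gamma_p = [[2.6816, 0.7949], [0.7949, 2.6816]]
  r_p     = [0.7949, -0.8088]
Written out:
  2.6816 phi_1 + 0.7949 phi_2 = 0.7949
  0.7949 phi_1 + 2.6816 phi_2 = -0.8088
Solve by Cramer's rule:
  det = gamma(0)^2 - gamma(1)^2 = (2.6816)^2 - (0.7949)^2 = 7.19097856 - 0.63186601 = 6.55911255
  phi_hat_1 = [gamma(1) gamma(0) - gamma(1) gamma(2)] / det = [(0.7949)(2.6816) - (0.7949)(-0.8088)] / 6.55911255 = 2.77451896 / 6.55911255 = 0.423
  phi_hat_2 = [gamma(0) gamma(2) - gamma(1)^2] / det = [(2.6816)(-0.8088) - (0.7949)^2] / 6.55911255 = -2.80074409 / 6.55911255 = -0.427
So phi_hat = [0.4230, -0.4270].
Therefore phi_hat_1 = 0.4230.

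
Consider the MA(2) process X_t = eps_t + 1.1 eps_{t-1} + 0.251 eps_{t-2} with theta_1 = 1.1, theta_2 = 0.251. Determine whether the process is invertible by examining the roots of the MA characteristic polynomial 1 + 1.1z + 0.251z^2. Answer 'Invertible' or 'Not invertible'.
\text{Invertible}

The MA(q) characteristic polynomial is P(z) = 1 + 1.1z + 0.251z^2.
Invertibility requires all roots to lie outside the unit circle, i.e. |z| > 1 for every root.
Set 1 + (1.1) z + (0.251) z^2 = 0, i.e. a z^2 + b z + c = 0 with a = 0.251, b = 1.1, c = 1.
Discriminant D = b^2 - 4ac = (1.1)^2 - 4*(0.251)*1 = 1.21 - (1.004) = 0.206.
D >= 0, so the roots are real: z = (-b +/- sqrt(D)) / (2a) = (-1.1 +/- 0.453872) / (0.502).
  z_1 = (-1.1 + 0.453872) / (0.502) = -1.2871,   |z_1| = 1.2871.
  z_2 = (-1.1 - 0.453872) / (0.502) = -3.0954,   |z_2| = 3.0954.
Moduli of all roots: 1.2871, 3.0954.
All moduli strictly greater than 1? Yes.
Verdict: Invertible.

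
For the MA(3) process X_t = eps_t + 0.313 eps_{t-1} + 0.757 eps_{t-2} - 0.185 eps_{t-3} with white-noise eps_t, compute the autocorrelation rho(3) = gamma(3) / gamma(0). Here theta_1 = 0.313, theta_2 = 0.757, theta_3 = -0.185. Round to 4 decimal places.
\rho(3) = -0.1085

For an MA(q) process with theta_0 = 1, the autocovariance is
  gamma(k) = sigma^2 * sum_{i=0..q-k} theta_i * theta_{i+k},
and rho(k) = gamma(k) / gamma(0). Sigma^2 cancels.
  numerator   = (1)*(-0.185) = -0.185.
  denominator = (1)^2 + (0.313)^2 + (0.757)^2 + (-0.185)^2 = 1.705243.
  rho(3) = -0.185 / 1.705243 = -0.1085.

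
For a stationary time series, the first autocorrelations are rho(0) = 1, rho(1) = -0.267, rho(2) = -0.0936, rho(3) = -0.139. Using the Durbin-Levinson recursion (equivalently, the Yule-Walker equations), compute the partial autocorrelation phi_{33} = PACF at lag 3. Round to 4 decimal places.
\phi_{33} = -0.2400

The PACF at lag k is phi_{kk}, the last component of the solution
to the Yule-Walker system G_k phi = r_k where
  (G_k)_{ij} = rho(|i - j|), (r_k)_i = rho(i), i,j = 1..k.
Equivalently, Durbin-Levinson gives phi_{kk} iteratively:
  phi_{11} = rho(1)
  phi_{kk} = [rho(k) - sum_{j=1..k-1} phi_{k-1,j} rho(k-j)]
            / [1 - sum_{j=1..k-1} phi_{k-1,j} rho(j)],
  phi_{k,j} = phi_{k-1,j} - phi_{kk} phi_{k-1,k-j},  j = 1..k-1.
Step k = 1:
  phi_11 = rho(1) = -0.267.
Step k = 2:
  phi_22 = [rho(2) - phi_11 rho(1)] / [1 - phi_11 rho(1)] = [-0.0936 - (-0.267)(-0.267)] / [1 - (-0.267)(-0.267)]
         = -0.164889 / 0.928711 = -0.177546.
  Update: phi_21 = phi_11 - phi_22 phi_11 = -0.267 - (-0.177546)(-0.267) = -0.314405.
Step k = 3:
  phi_33 = [rho(3) - phi_21 rho(2) - phi_22 rho(1)] / [1 - phi_21 rho(1) - phi_22 rho(2)]
    numerator   = -0.139 - (-0.314405)(-0.0936) - (-0.177546)(-0.267) = -0.21583309
    denominator = 1 - (-0.314405)(-0.267) - (-0.177546)(-0.0936) = 0.8994356
  phi_33 = -0.21583309 / 0.8994356 = -0.24.
Therefore phi_{33} = -0.2400.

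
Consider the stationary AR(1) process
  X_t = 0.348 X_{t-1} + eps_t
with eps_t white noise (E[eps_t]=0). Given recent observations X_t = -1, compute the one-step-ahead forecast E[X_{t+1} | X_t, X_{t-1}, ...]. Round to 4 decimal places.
E[X_{t+1} \mid \mathcal F_t] = -0.3480

For an AR(p) model X_t = c + sum_i phi_i X_{t-i} + eps_t, the
one-step-ahead conditional mean is
  E[X_{t+1} | X_t, ...] = c + sum_i phi_i X_{t+1-i}.
Substitute known values:
  E[X_{t+1} | ...] = (0.348) * (-1)
                   = -0.3480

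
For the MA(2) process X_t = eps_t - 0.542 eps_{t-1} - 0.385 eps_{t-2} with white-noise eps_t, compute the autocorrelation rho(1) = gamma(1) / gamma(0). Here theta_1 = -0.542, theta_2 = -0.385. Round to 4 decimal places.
\rho(1) = -0.2312

For an MA(q) process with theta_0 = 1, the autocovariance is
  gamma(k) = sigma^2 * sum_{i=0..q-k} theta_i * theta_{i+k},
and rho(k) = gamma(k) / gamma(0). Sigma^2 cancels.
  numerator   = (1)*(-0.542) + (-0.542)*(-0.385) = -0.33333.
  denominator = (1)^2 + (-0.542)^2 + (-0.385)^2 = 1.441989.
  rho(1) = -0.33333 / 1.441989 = -0.2312.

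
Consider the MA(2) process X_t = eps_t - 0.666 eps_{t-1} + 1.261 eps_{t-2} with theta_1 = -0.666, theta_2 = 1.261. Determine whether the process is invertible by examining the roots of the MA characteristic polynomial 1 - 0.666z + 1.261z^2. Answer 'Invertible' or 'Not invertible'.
\text{Not invertible}

The MA(q) characteristic polynomial is P(z) = 1 - 0.666z + 1.261z^2.
Invertibility requires all roots to lie outside the unit circle, i.e. |z| > 1 for every root.
Set 1 + (-0.666) z + (1.261) z^2 = 0, i.e. a z^2 + b z + c = 0 with a = 1.261, b = -0.666, c = 1.
Discriminant D = b^2 - 4ac = (-0.666)^2 - 4*(1.261)*1 = 0.443556 - (5.044) = -4.600444.
D < 0, so the roots are the complex-conjugate pair z = (-b +/- i sqrt(-D)) / (2a) = 0.2641 +/- 0.8505i.
For a conjugate pair |z|^2 = z * conj(z) = (product of roots) = c/a = 1/(1.261) = 0.793021, so |z| = sqrt(0.793021) = 0.8905 for both roots.
Moduli of all roots: 0.8905, 0.8905.
All moduli strictly greater than 1? No.
Verdict: Not invertible.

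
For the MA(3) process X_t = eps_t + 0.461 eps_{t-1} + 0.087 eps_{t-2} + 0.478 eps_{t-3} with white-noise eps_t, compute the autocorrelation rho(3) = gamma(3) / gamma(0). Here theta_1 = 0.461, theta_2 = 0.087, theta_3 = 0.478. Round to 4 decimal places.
\rho(3) = 0.3300

For an MA(q) process with theta_0 = 1, the autocovariance is
  gamma(k) = sigma^2 * sum_{i=0..q-k} theta_i * theta_{i+k},
and rho(k) = gamma(k) / gamma(0). Sigma^2 cancels.
  numerator   = (1)*(0.478) = 0.478.
  denominator = (1)^2 + (0.461)^2 + (0.087)^2 + (0.478)^2 = 1.448574.
  rho(3) = 0.478 / 1.448574 = 0.3300.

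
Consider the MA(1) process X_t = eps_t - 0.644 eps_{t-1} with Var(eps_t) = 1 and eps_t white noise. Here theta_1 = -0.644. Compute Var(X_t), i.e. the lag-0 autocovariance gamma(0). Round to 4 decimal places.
\gamma(0) = 1.4147

For an MA(q) process X_t = eps_t + sum_i theta_i eps_{t-i} with
Var(eps_t) = sigma^2, the variance is
  gamma(0) = sigma^2 * (1 + sum_i theta_i^2).
  sum_i theta_i^2 = (-0.644)^2 = 0.414736.
  gamma(0) = 1 * (1 + 0.414736) = 1 * 1.414736 = 1.414736, which rounds to 1.4147.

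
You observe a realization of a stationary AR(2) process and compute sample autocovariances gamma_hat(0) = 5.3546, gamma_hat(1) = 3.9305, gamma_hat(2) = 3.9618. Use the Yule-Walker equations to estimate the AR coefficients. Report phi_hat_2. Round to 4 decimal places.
\hat\phi_{2} = 0.4360

The Yule-Walker equations for an AR(p) process read, in matrix form,
  Gamma_p phi = r_p,   with   (Gamma_p)_{ij} = gamma(|i - j|),
                       (r_p)_i = gamma(i),   i,j = 1..p.
Substitute the sample gammas (Toeplitz matrix and right-hand side of size 2):
  Gamma_p = [[5.3546, 3.9305], [3.9305, 5.3546]]
  r_p     = [3.9305, 3.9618]
Written out:
  5.3546 phi_1 + 3.9305 phi_2 = 3.9305
  3.9305 phi_1 + 5.3546 phi_2 = 3.9618
Solve by Cramer's rule:
  det = gamma(0)^2 - gamma(1)^2 = (5.3546)^2 - (3.9305)^2 = 28.67174116 - 15.44883025 = 13.22291091
  phi_hat_1 = [gamma(1) gamma(0) - gamma(1) gamma(2)] / det = [(3.9305)(5.3546) - (3.9305)(3.9618)] / 13.22291091 = 5.4744004 / 13.22291091 = 0.414
  phi_hat_2 = [gamma(0) gamma(2) - gamma(1)^2] / det = [(5.3546)(3.9618) - (3.9305)^2] / 13.22291091 = 5.76502403 / 13.22291091 = 0.436
So phi_hat = [0.4140, 0.4360].
Therefore phi_hat_2 = 0.4360.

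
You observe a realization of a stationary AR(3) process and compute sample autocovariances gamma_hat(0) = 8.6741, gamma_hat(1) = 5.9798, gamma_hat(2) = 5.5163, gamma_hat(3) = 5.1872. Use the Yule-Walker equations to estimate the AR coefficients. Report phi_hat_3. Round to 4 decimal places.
\hat\phi_{3} = 0.1740

The Yule-Walker equations for an AR(p) process read, in matrix form,
  Gamma_p phi = r_p,   with   (Gamma_p)_{ij} = gamma(|i - j|),
                       (r_p)_i = gamma(i),   i,j = 1..p.
Substitute the sample gammas (Toeplitz matrix and right-hand side of size 3):
  Gamma_p = [[8.6741, 5.9798, 5.5163], [5.9798, 8.6741, 5.9798], [5.5163, 5.9798, 8.6741]]
  r_p     = [5.9798, 5.5163, 5.1872]
Written out (R1..R3):
  (R1) 8.6741 phi_1 + 5.9798 phi_2 + 5.5163 phi_3 = 5.9798
  (R2) 5.9798 phi_1 + 8.6741 phi_2 + 5.9798 phi_3 = 5.5163
  (R3) 5.5163 phi_1 + 5.9798 phi_2 + 8.6741 phi_3 = 5.1872
Gaussian elimination:
  R2 <- R2 - (5.9798/8.6741) R1 = R2 - (0.689386) R1:  4.551712 phi_2 + 2.176942 phi_3 = 1.393912
  R3 <- R3 - (5.5163/8.6741) R1 = R3 - (0.635951) R1:  2.176942 phi_2 + 5.166005 phi_3 = 1.384342
  R3 <- R3 - (2.176942/4.551712) R2 = R3 - (0.478269) R2:  4.124842 phi_3 = 0.717677
Back-substitution:
  phi_hat_3 = 0.717677 / 4.124842 = 0.173989
  phi_hat_2 = (1.393912 - (2.176942)(0.173989)) / 4.551712 = 0.223025
  phi_hat_1 = (5.9798 - (5.9798)(0.223025) - (5.5163)(0.173989)) / 8.6741 = 0.424987
So phi_hat = [0.4250, 0.2230, 0.1740].
Therefore phi_hat_3 = 0.1740.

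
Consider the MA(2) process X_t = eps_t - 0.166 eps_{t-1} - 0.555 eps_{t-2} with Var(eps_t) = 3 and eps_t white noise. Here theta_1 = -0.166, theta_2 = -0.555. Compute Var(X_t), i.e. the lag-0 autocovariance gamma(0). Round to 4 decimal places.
\gamma(0) = 4.0067

For an MA(q) process X_t = eps_t + sum_i theta_i eps_{t-i} with
Var(eps_t) = sigma^2, the variance is
  gamma(0) = sigma^2 * (1 + sum_i theta_i^2).
  sum_i theta_i^2 = (-0.166)^2 + (-0.555)^2 = 0.027556 + 0.308025 = 0.335581.
  gamma(0) = 3 * (1 + 0.335581) = 3 * 1.335581 = 4.006743, which rounds to 4.0067.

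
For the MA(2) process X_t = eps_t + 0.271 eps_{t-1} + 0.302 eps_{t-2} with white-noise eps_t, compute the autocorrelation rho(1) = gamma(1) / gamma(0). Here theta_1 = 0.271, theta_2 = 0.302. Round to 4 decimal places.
\rho(1) = 0.3030

For an MA(q) process with theta_0 = 1, the autocovariance is
  gamma(k) = sigma^2 * sum_{i=0..q-k} theta_i * theta_{i+k},
and rho(k) = gamma(k) / gamma(0). Sigma^2 cancels.
  numerator   = (1)*(0.271) + (0.271)*(0.302) = 0.352842.
  denominator = (1)^2 + (0.271)^2 + (0.302)^2 = 1.164645.
  rho(1) = 0.352842 / 1.164645 = 0.3030.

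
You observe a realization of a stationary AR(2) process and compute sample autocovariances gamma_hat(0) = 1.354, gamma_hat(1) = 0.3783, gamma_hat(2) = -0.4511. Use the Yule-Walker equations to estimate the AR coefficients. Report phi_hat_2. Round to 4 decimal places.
\hat\phi_{2} = -0.4460

The Yule-Walker equations for an AR(p) process read, in matrix form,
  Gamma_p phi = r_p,   with   (Gamma_p)_{ij} = gamma(|i - j|),
                       (r_p)_i = gamma(i),   i,j = 1..p.
Substitute the sample gammas (Toeplitz matrix and right-hand side of size 2):
  Gamma_p = [[1.354, 0.3783], [0.3783, 1.354]]
  r_p     = [0.3783, -0.4511]
Written out:
  1.354 phi_1 + 0.3783 phi_2 = 0.3783
  0.3783 phi_1 + 1.354 phi_2 = -0.4511
Solve by Cramer's rule:
  det = gamma(0)^2 - gamma(1)^2 = (1.354)^2 - (0.3783)^2 = 1.833316 - 0.14311089 = 1.69020511
  phi_hat_1 = [gamma(1) gamma(0) - gamma(1) gamma(2)] / det = [(0.3783)(1.354) - (0.3783)(-0.4511)] / 1.69020511 = 0.68286933 / 1.69020511 = 0.404
  phi_hat_2 = [gamma(0) gamma(2) - gamma(1)^2] / det = [(1.354)(-0.4511) - (0.3783)^2] / 1.69020511 = -0.75390029 / 1.69020511 = -0.446
So phi_hat = [0.4040, -0.4460].
Therefore phi_hat_2 = -0.4460.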